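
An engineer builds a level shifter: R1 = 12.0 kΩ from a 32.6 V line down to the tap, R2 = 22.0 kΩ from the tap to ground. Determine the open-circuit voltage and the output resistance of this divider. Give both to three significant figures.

V_th = 21.1 V, R_th = 7.76 kΩ

V_th is the open-circuit tap voltage: 32.6 × 22.0/(12.0 + 22.0) = 21.1 V.
With the supply zeroed, R1 and R2 appear in parallel from the tap: R_th = R1‖R2 = (12.0 × 22.0)/34.00 = 7.76 kΩ.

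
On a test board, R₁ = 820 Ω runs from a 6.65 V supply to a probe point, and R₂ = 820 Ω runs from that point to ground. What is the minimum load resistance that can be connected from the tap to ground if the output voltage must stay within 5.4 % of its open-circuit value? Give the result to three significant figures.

Output resistance R_th = R₁‖R₂ = (820 × 820)/1640 = 410.0 Ω.
The fractional drop is R_th/(R_th + R_L); requiring this ≤ 0.0540 gives R_L ≥ R_th(1/0.0540 − 1) = 410.0 × 17.52 = 7.18 kΩ.

R_L(min) ≈ 7.18 kΩ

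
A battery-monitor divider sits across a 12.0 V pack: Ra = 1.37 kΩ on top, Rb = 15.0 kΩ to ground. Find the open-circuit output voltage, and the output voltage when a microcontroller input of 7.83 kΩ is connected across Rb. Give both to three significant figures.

Unloaded: 11.0 V; loaded: 9.48 V

Open-circuit: V = 12.0 × 15.0/(1.37 + 15.0) = 11.0 V.
With the load, Rb becomes Rb‖R_L = 5.145 kΩ, so V = 12.0 × 5.145/6.515 = 9.48 V.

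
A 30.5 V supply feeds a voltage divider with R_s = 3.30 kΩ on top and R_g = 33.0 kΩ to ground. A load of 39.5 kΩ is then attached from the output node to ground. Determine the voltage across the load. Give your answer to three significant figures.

The load sits in parallel with R_g: R_g‖R_L = (33.0 × 39.5) / (33.0 + 39.5) = 17.98 kΩ.
V_out = 30.5 × 17.98 / (3.30 + 17.98) = 30.5 × 17.98/21.28 = 25.8 V.
(Unloaded it would have been 27.7 V.)

V_out ≈ 25.8 V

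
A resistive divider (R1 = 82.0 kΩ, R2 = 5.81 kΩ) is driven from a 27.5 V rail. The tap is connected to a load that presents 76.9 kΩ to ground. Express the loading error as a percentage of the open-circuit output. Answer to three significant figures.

The divider's output (Thévenin) resistance is R1‖R2 = 5.426 kΩ.
Fractional drop under load = R_th/(R_th + R_L) = 5.426 / (5.426 + 76.9) = 0.06590.
So the output falls by 6.59 %.

6.59 %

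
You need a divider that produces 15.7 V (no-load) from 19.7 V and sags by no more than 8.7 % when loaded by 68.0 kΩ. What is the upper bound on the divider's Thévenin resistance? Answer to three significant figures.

Loading drop = R_th/(R_th + R_L) ≤ 0.0870, so R_th ≤ R_L · ε/(1−ε) = 68.0 kΩ × 0.0870/0.9130 = 6.48 kΩ.
(Any R1, R2 with R2/(R1+R2) = 0.797 and R1‖R2 ≤ 6.48 kΩ will meet the spec.)

R_th ≤ 6.48 kΩ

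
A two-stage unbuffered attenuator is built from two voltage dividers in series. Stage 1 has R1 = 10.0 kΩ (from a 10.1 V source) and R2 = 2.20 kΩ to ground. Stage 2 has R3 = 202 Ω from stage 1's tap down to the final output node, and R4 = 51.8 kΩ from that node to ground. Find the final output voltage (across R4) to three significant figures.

V_out ≈ 1.75 V

Stage 2 presents R3+R4 = 52000 Ω as a load on stage 1's tap.
Stage 1's lower leg becomes R2‖(R3+R4) = 2111 Ω, so V_mid = 10.1 × 2111/12110 = 1.760 V.
Stage 2 is itself unloaded: V_out = V_mid × R4/(R3+R4) = 1.760 × 51800/52000 = 1.75 V.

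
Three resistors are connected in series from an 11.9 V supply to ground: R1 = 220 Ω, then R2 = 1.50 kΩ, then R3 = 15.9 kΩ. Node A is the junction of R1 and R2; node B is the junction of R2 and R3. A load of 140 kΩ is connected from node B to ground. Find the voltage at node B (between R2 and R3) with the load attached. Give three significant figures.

At node B, R3 is in parallel with the load: R3‖R_L = 14280 Ω.
Below node A the resistance is R2 + (R3‖R_L) = 15780 Ω, so V_A = 11.9 × 15780/16000 = 11.74 V.
Then V_B = V_A × (R3‖R_L)/(R2 + R3‖R_L) = 11.74 × 14280/15780 = 10.6 V.

V ≈ 10.6 V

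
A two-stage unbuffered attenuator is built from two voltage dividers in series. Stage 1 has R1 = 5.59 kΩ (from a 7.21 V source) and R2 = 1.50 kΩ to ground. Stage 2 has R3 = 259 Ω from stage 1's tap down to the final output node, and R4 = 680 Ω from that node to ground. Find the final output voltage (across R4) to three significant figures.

V_out ≈ 0.489 V

Stage 2 presents R3+R4 = 939.0 Ω as a load on stage 1's tap.
Stage 1's lower leg becomes R2‖(R3+R4) = 577.5 Ω, so V_mid = 7.21 × 577.5/6167 = 0.6751 V.
Stage 2 is itself unloaded: V_out = V_mid × R4/(R3+R4) = 0.6751 × 680/939.0 = 0.489 V.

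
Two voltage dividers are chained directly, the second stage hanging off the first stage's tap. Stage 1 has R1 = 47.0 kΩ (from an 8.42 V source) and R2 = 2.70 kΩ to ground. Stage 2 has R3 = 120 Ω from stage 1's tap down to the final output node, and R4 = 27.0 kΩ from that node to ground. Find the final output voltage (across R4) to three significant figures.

V_out ≈ 0.416 V

Stage 2 presents R3+R4 = 27120 Ω as a load on stage 1's tap.
Stage 1's lower leg becomes R2‖(R3+R4) = 2456 Ω, so V_mid = 8.42 × 2456/49460 = 0.4181 V.
Stage 2 is itself unloaded: V_out = V_mid × R4/(R3+R4) = 0.4181 × 27000/27120 = 0.416 V.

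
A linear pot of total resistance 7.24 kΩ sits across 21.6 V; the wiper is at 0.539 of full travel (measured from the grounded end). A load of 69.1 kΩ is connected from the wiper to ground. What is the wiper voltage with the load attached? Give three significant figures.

V ≈ 11.3 V

The wiper splits the pot into (1−α)R = 3.338 kΩ above and αR = 3.902 kΩ below.
Lower section ‖ load = 3.694 kΩ.
V_wiper = 21.6 × 3.694/(3.338 + 3.694) = 11.3 V.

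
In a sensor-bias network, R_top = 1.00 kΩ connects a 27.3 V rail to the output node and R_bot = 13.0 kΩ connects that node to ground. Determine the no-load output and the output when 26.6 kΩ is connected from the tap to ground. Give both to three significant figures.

Unloaded: 25.4 V; loaded: 24.5 V

Open-circuit: V = 27.3 × 13.0/(1.00 + 13.0) = 25.4 V.
With the load, R_bot becomes R_bot‖R_L = 8.732 kΩ, so V = 27.3 × 8.732/9.732 = 24.5 V.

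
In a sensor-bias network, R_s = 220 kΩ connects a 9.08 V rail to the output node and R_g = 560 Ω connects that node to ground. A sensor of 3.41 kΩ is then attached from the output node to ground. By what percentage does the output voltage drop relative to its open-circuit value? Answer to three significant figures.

14.1 %

The divider's output (Thévenin) resistance is R_s‖R_g = 558.6 Ω.
Fractional drop under load = R_th/(R_th + R_L) = 558.6 / (558.6 + 3410) = 0.1408.
So the output falls by 14.1 %.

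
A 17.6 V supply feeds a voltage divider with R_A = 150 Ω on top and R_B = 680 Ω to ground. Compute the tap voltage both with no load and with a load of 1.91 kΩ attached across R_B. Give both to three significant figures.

Open-circuit: V = 17.6 × 680/(150 + 680) = 14.4 V.
With the load, R_B becomes R_B‖R_L = 501.5 Ω, so V = 17.6 × 501.5/651.5 = 13.5 V.

Unloaded: 14.4 V; loaded: 13.5 V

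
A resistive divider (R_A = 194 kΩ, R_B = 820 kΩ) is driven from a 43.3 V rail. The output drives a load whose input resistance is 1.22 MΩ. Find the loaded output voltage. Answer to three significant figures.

V_out ≈ 31.0 V

The load sits in parallel with R_B: R_B‖R_L = (820 × 1220) / (820 + 1220) = 490.4 kΩ.
V_out = 43.3 × 490.4 / (194 + 490.4) = 43.3 × 490.4/684.4 = 31.0 V.
(Unloaded it would have been 35.0 V.)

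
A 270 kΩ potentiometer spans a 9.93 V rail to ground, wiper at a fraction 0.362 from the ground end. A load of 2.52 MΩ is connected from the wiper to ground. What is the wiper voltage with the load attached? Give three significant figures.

V ≈ 3.51 V

The wiper splits the pot into (1−α)R = 172.3 kΩ above and αR = 97.74 kΩ below.
Lower section ‖ load = 94.09 kΩ.
V_wiper = 9.93 × 94.09/(172.3 + 94.09) = 3.51 V.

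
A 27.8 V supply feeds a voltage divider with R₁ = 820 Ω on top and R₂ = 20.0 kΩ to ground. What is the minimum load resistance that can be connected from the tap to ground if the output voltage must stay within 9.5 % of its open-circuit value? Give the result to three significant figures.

Output resistance R_th = R₁‖R₂ = (820 × 20000)/20820 = 787.7 Ω.
The fractional drop is R_th/(R_th + R_L); requiring this ≤ 0.0950 gives R_L ≥ R_th(1/0.0950 − 1) = 787.7 × 9.526 = 7.50 kΩ.

R_L(min) ≈ 7.50 kΩ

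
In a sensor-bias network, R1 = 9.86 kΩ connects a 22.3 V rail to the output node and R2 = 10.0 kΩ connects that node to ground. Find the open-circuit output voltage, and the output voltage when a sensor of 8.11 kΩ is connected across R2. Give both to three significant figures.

Unloaded: 11.2 V; loaded: 6.96 V

Open-circuit: V = 22.3 × 10.0/(9.86 + 10.0) = 11.2 V.
With the load, R2 becomes R2‖R_L = 4.478 kΩ, so V = 22.3 × 4.478/14.34 = 6.96 V.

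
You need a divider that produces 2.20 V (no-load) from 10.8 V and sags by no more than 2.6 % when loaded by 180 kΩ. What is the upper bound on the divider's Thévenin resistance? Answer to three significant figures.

Loading drop = R_th/(R_th + R_L) ≤ 0.0260, so R_th ≤ R_L · ε/(1−ε) = 180 kΩ × 0.0260/0.9740 = 4.80 kΩ.
(Any R1, R2 with R2/(R1+R2) = 0.204 and R1‖R2 ≤ 4.80 kΩ will meet the spec.)

R_th ≤ 4.80 kΩ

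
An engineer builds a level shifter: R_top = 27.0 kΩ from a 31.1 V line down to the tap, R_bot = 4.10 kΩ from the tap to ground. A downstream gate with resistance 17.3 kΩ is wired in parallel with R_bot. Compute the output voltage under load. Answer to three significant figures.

The load sits in parallel with R_bot: R_bot‖R_L = (4.10 × 17.3) / (4.10 + 17.3) = 3.314 kΩ.
V_out = 31.1 × 3.314 / (27.0 + 3.314) = 31.1 × 3.314/30.31 = 3.40 V.

V_out ≈ 3.40 V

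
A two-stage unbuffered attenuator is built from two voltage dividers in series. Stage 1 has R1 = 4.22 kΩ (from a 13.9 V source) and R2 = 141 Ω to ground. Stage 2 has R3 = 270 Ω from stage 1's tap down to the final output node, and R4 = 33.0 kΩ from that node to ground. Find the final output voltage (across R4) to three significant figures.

V_out ≈ 0.444 V

Stage 2 presents R3+R4 = 33270 Ω as a load on stage 1's tap.
Stage 1's lower leg becomes R2‖(R3+R4) = 140.4 Ω, so V_mid = 13.9 × 140.4/4360 = 0.4476 V.
Stage 2 is itself unloaded: V_out = V_mid × R4/(R3+R4) = 0.4476 × 33000/33270 = 0.444 V.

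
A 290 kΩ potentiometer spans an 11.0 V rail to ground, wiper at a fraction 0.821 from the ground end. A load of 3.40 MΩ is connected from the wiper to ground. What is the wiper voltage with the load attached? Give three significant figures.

The wiper splits the pot into (1−α)R = 51.91 kΩ above and αR = 238.1 kΩ below.
Lower section ‖ load = 222.5 kΩ.
V_wiper = 11.0 × 222.5/(51.91 + 222.5) = 8.92 V.

V ≈ 8.92 V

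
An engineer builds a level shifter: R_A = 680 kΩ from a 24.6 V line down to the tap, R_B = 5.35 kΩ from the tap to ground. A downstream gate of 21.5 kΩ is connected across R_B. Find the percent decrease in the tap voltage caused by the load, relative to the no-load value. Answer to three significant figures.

The divider's output (Thévenin) resistance is R_A‖R_B = 5.308 kΩ.
Fractional drop under load = R_th/(R_th + R_L) = 5.308 / (5.308 + 21.5) = 0.1980.
So the output falls by 19.8 %.

19.8 %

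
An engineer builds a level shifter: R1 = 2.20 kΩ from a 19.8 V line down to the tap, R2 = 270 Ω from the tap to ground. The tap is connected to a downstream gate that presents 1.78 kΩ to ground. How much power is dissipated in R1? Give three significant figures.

Total resistance from the source is R1 + (R2‖R_L) = 2434 Ω, so I = 19.8/2434 Ω = 8.133 mA.
P = I²·R1 = (8.133 mA)² × 2.20 kΩ = 146 mW.

P ≈ 146 mW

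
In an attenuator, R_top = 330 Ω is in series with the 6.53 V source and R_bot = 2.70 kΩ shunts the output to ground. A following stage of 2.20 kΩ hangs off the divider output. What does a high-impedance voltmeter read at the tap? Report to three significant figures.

The load sits in parallel with R_bot: R_bot‖R_L = (2700 × 2200) / (2700 + 2200) = 1212 Ω.
V_out = 6.53 × 1212 / (330 + 1212) = 6.53 × 1212/1542 = 5.13 V.

V_out ≈ 5.13 V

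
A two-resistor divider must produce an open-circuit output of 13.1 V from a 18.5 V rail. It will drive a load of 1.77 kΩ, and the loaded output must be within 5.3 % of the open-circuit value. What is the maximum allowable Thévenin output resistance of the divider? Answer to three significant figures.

R_th ≤ 99.1 Ω

Loading drop = R_th/(R_th + R_L) ≤ 0.0530, so R_th ≤ R_L · ε/(1−ε) = 1.77 kΩ × 0.0530/0.9470 = 99.1 Ω.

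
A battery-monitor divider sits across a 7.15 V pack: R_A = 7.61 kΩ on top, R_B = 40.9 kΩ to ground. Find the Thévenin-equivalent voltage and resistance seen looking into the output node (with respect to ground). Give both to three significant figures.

V_th = 6.03 V, R_th = 6.42 kΩ

V_th is the open-circuit tap voltage: 7.15 × 40.9/(7.61 + 40.9) = 6.03 V.
With the supply zeroed, R_A and R_B appear in parallel from the tap: R_th = R_A‖R_B = (7.61 × 40.9)/48.51 = 6.42 kΩ.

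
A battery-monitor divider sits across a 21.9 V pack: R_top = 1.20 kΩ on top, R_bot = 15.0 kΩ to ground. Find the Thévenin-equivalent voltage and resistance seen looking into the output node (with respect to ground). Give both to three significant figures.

V_th is the open-circuit tap voltage: 21.9 × 15.0/(1.20 + 15.0) = 20.3 V.
With the supply zeroed, R_top and R_bot appear in parallel from the tap: R_th = R_top‖R_bot = (1.20 × 15.0)/16.20 = 1.11 kΩ.

V_th = 20.3 V, R_th = 1.11 kΩ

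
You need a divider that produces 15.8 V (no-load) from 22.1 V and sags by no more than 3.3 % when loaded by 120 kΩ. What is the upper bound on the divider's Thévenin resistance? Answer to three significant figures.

R_th ≤ 4.10 kΩ

Loading drop = R_th/(R_th + R_L) ≤ 0.0330, so R_th ≤ R_L · ε/(1−ε) = 120 kΩ × 0.0330/0.9670 = 4.10 kΩ.
(Any R1, R2 with R2/(R1+R2) = 0.715 and R1‖R2 ≤ 4.10 kΩ will meet the spec.)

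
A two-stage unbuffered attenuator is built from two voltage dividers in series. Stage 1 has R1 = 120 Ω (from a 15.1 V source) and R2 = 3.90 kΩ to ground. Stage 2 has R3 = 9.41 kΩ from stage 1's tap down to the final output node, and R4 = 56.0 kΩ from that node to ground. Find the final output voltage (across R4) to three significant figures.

V_out ≈ 12.5 V

Stage 2 presents R3+R4 = 65410 Ω as a load on stage 1's tap.
Stage 1's lower leg becomes R2‖(R3+R4) = 3681 Ω, so V_mid = 15.1 × 3681/3801 = 14.62 V.
Stage 2 is itself unloaded: V_out = V_mid × R4/(R3+R4) = 14.62 × 56000/65410 = 12.5 V.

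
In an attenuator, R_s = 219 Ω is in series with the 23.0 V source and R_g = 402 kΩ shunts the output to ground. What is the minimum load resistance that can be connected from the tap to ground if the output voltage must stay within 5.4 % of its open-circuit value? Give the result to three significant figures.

Output resistance R_th = R_s‖R_g = (219 × 402000)/402200 = 218.9 Ω.
The fractional drop is R_th/(R_th + R_L); requiring this ≤ 0.0540 gives R_L ≥ R_th(1/0.0540 − 1) = 218.9 × 17.52 = 3.83 kΩ.

R_L(min) ≈ 3.83 kΩ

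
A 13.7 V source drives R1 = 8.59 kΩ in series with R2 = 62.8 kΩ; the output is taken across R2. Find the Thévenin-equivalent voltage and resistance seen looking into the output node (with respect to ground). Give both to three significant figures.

V_th = 12.1 V, R_th = 7.56 kΩ

V_th is the open-circuit tap voltage: 13.7 × 62.8/(8.59 + 62.8) = 12.1 V.
With the supply zeroed, R1 and R2 appear in parallel from the tap: R_th = R1‖R2 = (8.59 × 62.8)/71.39 = 7.56 kΩ.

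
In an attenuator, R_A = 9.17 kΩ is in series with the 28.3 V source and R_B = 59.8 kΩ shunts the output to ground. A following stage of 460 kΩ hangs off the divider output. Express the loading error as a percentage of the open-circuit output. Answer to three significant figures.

The divider's output (Thévenin) resistance is R_A‖R_B = 7.951 kΩ.
Fractional drop under load = R_th/(R_th + R_L) = 7.951 / (7.951 + 460) = 0.01699.
So the output falls by 1.70 %.

1.70 %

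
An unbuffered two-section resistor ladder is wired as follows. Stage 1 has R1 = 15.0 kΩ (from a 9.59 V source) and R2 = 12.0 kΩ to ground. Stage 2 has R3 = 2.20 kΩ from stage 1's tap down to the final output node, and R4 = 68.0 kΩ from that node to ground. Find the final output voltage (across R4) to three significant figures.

V_out ≈ 3.77 V

Stage 2 presents R3+R4 = 70.20 kΩ as a load on stage 1's tap.
Stage 1's lower leg becomes R2‖(R3+R4) = 10.25 kΩ, so V_mid = 9.59 × 10.25/25.25 = 3.893 V.
Stage 2 is itself unloaded: V_out = V_mid × R4/(R3+R4) = 3.893 × 68.0/70.20 = 3.77 V.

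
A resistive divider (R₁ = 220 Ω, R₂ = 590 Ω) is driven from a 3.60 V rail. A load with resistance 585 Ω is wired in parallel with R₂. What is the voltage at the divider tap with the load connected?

The load sits in parallel with R₂: R₂‖R_L = (590 × 585) / (590 + 585) = 293.7 Ω.
V_out = 3.60 × 293.7 / (220 + 293.7) = 3.60 × 293.7/513.7 = 2.06 V.

V_out ≈ 2.06 V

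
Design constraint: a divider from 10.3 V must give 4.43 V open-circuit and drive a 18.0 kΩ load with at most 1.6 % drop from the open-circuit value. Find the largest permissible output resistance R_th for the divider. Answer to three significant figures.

Loading drop = R_th/(R_th + R_L) ≤ 0.0160, so R_th ≤ R_L · ε/(1−ε) = 18.0 kΩ × 0.0160/0.9840 = 293 Ω.
(Any R1, R2 with R2/(R1+R2) = 0.430 and R1‖R2 ≤ 293 Ω will meet the spec.)

R_th ≤ 293 Ω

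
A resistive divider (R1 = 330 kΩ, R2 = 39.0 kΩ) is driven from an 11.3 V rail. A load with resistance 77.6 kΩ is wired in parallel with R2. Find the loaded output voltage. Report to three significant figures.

V_out ≈ 0.824 V

The load sits in parallel with R2: R2‖R_L = (39.0 × 77.6) / (39.0 + 77.6) = 25.96 kΩ.
V_out = 11.3 × 25.96 / (330 + 25.96) = 11.3 × 25.96/356.0 = 0.824 V.
(Unloaded it would have been 1.19 V.)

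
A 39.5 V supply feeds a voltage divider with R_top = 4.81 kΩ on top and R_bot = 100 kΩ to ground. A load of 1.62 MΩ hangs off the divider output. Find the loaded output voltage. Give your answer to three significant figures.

The load sits in parallel with R_bot: R_bot‖R_L = (100 × 1620) / (100 + 1620) = 94.19 kΩ.
V_out = 39.5 × 94.19 / (4.81 + 94.19) = 39.5 × 94.19/99.00 = 37.6 V.

V_out ≈ 37.6 V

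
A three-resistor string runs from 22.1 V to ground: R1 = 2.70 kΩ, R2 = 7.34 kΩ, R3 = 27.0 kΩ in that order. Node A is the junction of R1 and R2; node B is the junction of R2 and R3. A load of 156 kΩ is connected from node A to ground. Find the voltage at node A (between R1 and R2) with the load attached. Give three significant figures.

Below node A the series string R2+R3 = 34.34 kΩ sits in parallel with the 156 kΩ load: 28.14 kΩ.
V_A = 22.1 × 28.14/(2.70 + 28.14) = 20.2 V.

V ≈ 20.2 V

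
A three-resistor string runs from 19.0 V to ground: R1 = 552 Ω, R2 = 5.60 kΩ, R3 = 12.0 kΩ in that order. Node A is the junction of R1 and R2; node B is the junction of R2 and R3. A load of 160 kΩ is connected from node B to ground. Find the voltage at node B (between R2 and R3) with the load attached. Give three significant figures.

At node B, R3 is in parallel with the load: R3‖R_L = 11160 Ω.
Below node A the resistance is R2 + (R3‖R_L) = 16760 Ω, so V_A = 19.0 × 16760/17310 = 18.39 V.
Then V_B = V_A × (R3‖R_L)/(R2 + R3‖R_L) = 18.39 × 11160/16760 = 12.2 V.

V ≈ 12.2 V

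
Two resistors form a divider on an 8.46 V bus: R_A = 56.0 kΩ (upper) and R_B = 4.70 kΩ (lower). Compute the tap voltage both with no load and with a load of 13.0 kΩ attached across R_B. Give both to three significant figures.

Unloaded: 0.655 V; loaded: 0.491 V

Open-circuit: V = 8.46 × 4.70/(56.0 + 4.70) = 0.655 V.
With the load, R_B becomes R_B‖R_L = 3.452 kΩ, so V = 8.46 × 3.452/59.45 = 0.491 V.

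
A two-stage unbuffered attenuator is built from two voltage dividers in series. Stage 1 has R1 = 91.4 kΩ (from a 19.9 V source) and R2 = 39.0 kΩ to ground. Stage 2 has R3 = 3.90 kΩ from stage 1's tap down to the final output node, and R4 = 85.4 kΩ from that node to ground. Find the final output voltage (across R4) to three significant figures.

V_out ≈ 4.36 V

Stage 2 presents R3+R4 = 89.30 kΩ as a load on stage 1's tap.
Stage 1's lower leg becomes R2‖(R3+R4) = 27.14 kΩ, so V_mid = 19.9 × 27.14/118.5 = 4.557 V.
Stage 2 is itself unloaded: V_out = V_mid × R4/(R3+R4) = 4.557 × 85.4/89.30 = 4.36 V.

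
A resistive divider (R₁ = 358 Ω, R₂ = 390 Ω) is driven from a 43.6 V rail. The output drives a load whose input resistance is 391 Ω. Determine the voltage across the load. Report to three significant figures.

The load sits in parallel with R₂: R₂‖R_L = (390 × 391) / (390 + 391) = 195.2 Ω.
V_out = 43.6 × 195.2 / (358 + 195.2) = 43.6 × 195.2/553.2 = 15.4 V.

V_out ≈ 15.4 V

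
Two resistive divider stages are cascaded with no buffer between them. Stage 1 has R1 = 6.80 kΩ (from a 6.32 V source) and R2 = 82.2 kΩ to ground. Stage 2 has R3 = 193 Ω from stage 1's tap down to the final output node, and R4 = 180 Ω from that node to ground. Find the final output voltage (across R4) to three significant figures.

V_out ≈ 0.158 V

Stage 2 presents R3+R4 = 373.0 Ω as a load on stage 1's tap.
Stage 1's lower leg becomes R2‖(R3+R4) = 371.3 Ω, so V_mid = 6.32 × 371.3/7171 = 0.3272 V.
Stage 2 is itself unloaded: V_out = V_mid × R4/(R3+R4) = 0.3272 × 180/373.0 = 0.158 V.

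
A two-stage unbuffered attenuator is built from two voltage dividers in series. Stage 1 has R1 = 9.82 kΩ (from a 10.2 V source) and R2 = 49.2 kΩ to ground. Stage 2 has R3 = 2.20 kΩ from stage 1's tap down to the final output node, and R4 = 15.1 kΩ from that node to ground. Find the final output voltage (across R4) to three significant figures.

Stage 2 presents R3+R4 = 17.30 kΩ as a load on stage 1's tap.
Stage 1's lower leg becomes R2‖(R3+R4) = 12.80 kΩ, so V_mid = 10.2 × 12.80/22.62 = 5.772 V.
Stage 2 is itself unloaded: V_out = V_mid × R4/(R3+R4) = 5.772 × 15.1/17.30 = 5.04 V.

V_out ≈ 5.04 V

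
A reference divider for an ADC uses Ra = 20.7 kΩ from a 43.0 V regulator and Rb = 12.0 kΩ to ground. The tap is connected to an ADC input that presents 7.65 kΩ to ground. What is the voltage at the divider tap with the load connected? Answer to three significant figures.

V_out ≈ 7.92 V

The load sits in parallel with Rb: Rb‖R_L = (12.0 × 7.65) / (12.0 + 7.65) = 4.672 kΩ.
V_out = 43.0 × 4.672 / (20.7 + 4.672) = 43.0 × 4.672/25.37 = 7.92 V.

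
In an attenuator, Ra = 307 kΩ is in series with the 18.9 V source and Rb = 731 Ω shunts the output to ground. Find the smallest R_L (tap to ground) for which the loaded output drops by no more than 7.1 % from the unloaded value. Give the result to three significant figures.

R_L(min) ≈ 9.54 kΩ

Output resistance R_th = Ra‖Rb = (307000 × 731)/307700 = 729.3 Ω.
The fractional drop is R_th/(R_th + R_L); requiring this ≤ 0.0710 gives R_L ≥ R_th(1/0.0710 − 1) = 729.3 × 13.08 = 9.54 kΩ.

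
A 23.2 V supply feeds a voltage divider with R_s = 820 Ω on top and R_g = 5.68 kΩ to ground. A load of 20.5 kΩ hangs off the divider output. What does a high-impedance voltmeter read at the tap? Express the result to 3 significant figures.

The load sits in parallel with R_g: R_g‖R_L = (5680 × 20500) / (5680 + 20500) = 4448 Ω.
V_out = 23.2 × 4448 / (820 + 4448) = 23.2 × 4448/5268 = 19.6 V.

V_out ≈ 19.6 V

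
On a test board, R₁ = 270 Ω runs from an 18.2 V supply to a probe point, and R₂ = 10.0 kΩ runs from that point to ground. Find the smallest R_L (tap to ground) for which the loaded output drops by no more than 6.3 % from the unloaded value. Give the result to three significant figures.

R_L(min) ≈ 3.91 kΩ

Output resistance R_th = R₁‖R₂ = (270 × 10000)/10270 = 262.9 Ω.
The fractional drop is R_th/(R_th + R_L); requiring this ≤ 0.0630 gives R_L ≥ R_th(1/0.0630 − 1) = 262.9 × 14.87 = 3.91 kΩ.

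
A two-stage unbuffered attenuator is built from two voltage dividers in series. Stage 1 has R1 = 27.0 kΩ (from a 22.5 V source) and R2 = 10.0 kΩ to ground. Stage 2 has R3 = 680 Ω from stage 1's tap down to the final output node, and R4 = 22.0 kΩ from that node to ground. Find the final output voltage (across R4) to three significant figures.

Stage 2 presents R3+R4 = 22680 Ω as a load on stage 1's tap.
Stage 1's lower leg becomes R2‖(R3+R4) = 6940 Ω, so V_mid = 22.5 × 6940/33940 = 4.601 V.
Stage 2 is itself unloaded: V_out = V_mid × R4/(R3+R4) = 4.601 × 22000/22680 = 4.46 V.

V_out ≈ 4.46 V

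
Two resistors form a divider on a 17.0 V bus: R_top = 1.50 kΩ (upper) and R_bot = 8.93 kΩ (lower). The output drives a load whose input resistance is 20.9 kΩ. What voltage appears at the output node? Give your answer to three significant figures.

V_out ≈ 13.7 V

The load sits in parallel with R_bot: R_bot‖R_L = (8.93 × 20.9) / (8.93 + 20.9) = 6.257 kΩ.
V_out = 17.0 × 6.257 / (1.50 + 6.257) = 17.0 × 6.257/7.757 = 13.7 V.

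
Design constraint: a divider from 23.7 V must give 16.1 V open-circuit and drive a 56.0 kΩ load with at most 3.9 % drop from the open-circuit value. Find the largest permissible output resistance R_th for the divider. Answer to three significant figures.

Loading drop = R_th/(R_th + R_L) ≤ 0.0390, so R_th ≤ R_L · ε/(1−ε) = 56.0 kΩ × 0.0390/0.9610 = 2.27 kΩ.
(Any R1, R2 with R2/(R1+R2) = 0.679 and R1‖R2 ≤ 2.27 kΩ will meet the spec.)

R_th ≤ 2.27 kΩ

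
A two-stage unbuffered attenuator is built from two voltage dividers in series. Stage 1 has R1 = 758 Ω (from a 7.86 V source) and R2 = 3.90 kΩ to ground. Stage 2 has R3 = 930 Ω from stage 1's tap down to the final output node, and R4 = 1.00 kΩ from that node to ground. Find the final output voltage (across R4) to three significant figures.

V_out ≈ 2.57 V

Stage 2 presents R3+R4 = 1930 Ω as a load on stage 1's tap.
Stage 1's lower leg becomes R2‖(R3+R4) = 1291 Ω, so V_mid = 7.86 × 1291/2049 = 4.952 V.
Stage 2 is itself unloaded: V_out = V_mid × R4/(R3+R4) = 4.952 × 1000/1930 = 2.57 V.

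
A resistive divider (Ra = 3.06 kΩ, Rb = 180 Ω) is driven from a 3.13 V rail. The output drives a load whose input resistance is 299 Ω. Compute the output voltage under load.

The load sits in parallel with Rb: Rb‖R_L = (180 × 299) / (180 + 299) = 112.4 Ω.
V_out = 3.13 × 112.4 / (3060 + 112.4) = 3.13 × 112.4/3172 = 0.111 V.

V_out ≈ 0.111 V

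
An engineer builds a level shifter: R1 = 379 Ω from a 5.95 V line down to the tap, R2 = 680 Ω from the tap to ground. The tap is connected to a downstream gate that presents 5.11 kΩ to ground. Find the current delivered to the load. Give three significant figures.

R2‖R_L = 600.1 Ω; V_out = 5.95 × 600.1/979.1 = 3.647 V.
I_L = V_out / R_L = 3.647 / 5.11 kΩ = 0.714 mA.

I_L ≈ 0.714 mA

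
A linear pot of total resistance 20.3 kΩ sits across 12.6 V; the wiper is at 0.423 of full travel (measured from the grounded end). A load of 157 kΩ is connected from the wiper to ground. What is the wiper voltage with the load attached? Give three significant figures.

The wiper splits the pot into (1−α)R = 11.71 kΩ above and αR = 8.587 kΩ below.
Lower section ‖ load = 8.142 kΩ.
V_wiper = 12.6 × 8.142/(11.71 + 8.142) = 5.17 V.

V ≈ 5.17 V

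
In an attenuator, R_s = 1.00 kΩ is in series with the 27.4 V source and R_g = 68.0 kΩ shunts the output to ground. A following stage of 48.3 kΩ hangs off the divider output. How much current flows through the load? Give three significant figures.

R_g‖R_L = 28.24 kΩ; V_out = 27.4 × 28.24/29.24 = 26.46 V.
I_L = V_out / R_L = 26.46 / 48.3 kΩ = 0.548 mA.

I_L ≈ 0.548 mA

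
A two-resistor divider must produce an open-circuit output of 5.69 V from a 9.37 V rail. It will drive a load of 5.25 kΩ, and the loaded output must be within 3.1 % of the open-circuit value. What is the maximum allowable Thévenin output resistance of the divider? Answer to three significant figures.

R_th ≤ 168 Ω

Loading drop = R_th/(R_th + R_L) ≤ 0.0310, so R_th ≤ R_L · ε/(1−ε) = 5.25 kΩ × 0.0310/0.9690 = 168 Ω.
(Any R1, R2 with R2/(R1+R2) = 0.607 and R1‖R2 ≤ 168 Ω will meet the spec.)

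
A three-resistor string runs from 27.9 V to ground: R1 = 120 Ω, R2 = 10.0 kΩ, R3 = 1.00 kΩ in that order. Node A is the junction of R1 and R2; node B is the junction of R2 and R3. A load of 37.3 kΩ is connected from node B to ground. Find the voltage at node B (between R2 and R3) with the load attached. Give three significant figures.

At node B, R3 is in parallel with the load: R3‖R_L = 973.9 Ω.
Below node A the resistance is R2 + (R3‖R_L) = 10970 Ω, so V_A = 27.9 × 10970/11090 = 27.60 V.
Then V_B = V_A × (R3‖R_L)/(R2 + R3‖R_L) = 27.60 × 973.9/10970 = 2.45 V.

V ≈ 2.45 V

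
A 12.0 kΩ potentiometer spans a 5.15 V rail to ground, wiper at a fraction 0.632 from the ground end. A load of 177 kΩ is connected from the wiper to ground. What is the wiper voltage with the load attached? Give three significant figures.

V ≈ 3.20 V

The wiper splits the pot into (1−α)R = 4.416 kΩ above and αR = 7.584 kΩ below.
Lower section ‖ load = 7.272 kΩ.
V_wiper = 5.15 × 7.272/(4.416 + 7.272) = 3.20 V.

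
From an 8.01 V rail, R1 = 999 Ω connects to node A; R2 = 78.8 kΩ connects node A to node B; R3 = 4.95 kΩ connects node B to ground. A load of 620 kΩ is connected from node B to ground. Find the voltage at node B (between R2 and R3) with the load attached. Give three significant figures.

V ≈ 0.464 V

At node B, R3 is in parallel with the load: R3‖R_L = 4911 Ω.
Below node A the resistance is R2 + (R3‖R_L) = 83710 Ω, so V_A = 8.01 × 83710/84710 = 7.916 V.
Then V_B = V_A × (R3‖R_L)/(R2 + R3‖R_L) = 7.916 × 4911/83710 = 0.464 V.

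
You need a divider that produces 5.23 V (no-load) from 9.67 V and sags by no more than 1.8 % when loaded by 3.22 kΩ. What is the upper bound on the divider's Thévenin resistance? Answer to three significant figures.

R_th ≤ 59.0 Ω

Loading drop = R_th/(R_th + R_L) ≤ 0.0180, so R_th ≤ R_L · ε/(1−ε) = 3.22 kΩ × 0.0180/0.9820 = 59.0 Ω.
(Any R1, R2 with R2/(R1+R2) = 0.541 and R1‖R2 ≤ 59.0 Ω will meet the spec.)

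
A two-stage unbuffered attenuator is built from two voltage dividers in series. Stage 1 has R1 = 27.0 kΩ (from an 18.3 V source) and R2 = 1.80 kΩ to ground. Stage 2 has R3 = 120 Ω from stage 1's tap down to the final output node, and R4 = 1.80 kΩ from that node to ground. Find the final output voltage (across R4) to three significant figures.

Stage 2 presents R3+R4 = 1920 Ω as a load on stage 1's tap.
Stage 1's lower leg becomes R2‖(R3+R4) = 929.0 Ω, so V_mid = 18.3 × 929.0/27930 = 0.6087 V.
Stage 2 is itself unloaded: V_out = V_mid × R4/(R3+R4) = 0.6087 × 1800/1920 = 0.571 V.

V_out ≈ 0.571 V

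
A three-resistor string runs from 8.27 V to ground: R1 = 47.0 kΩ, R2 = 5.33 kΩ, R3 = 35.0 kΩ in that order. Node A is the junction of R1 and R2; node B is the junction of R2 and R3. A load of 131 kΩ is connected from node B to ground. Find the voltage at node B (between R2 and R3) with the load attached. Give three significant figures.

At node B, R3 is in parallel with the load: R3‖R_L = 27.62 kΩ.
Below node A the resistance is R2 + (R3‖R_L) = 32.95 kΩ, so V_A = 8.27 × 32.95/79.95 = 3.408 V.
Then V_B = V_A × (R3‖R_L)/(R2 + R3‖R_L) = 3.408 × 27.62/32.95 = 2.86 V.

V ≈ 2.86 V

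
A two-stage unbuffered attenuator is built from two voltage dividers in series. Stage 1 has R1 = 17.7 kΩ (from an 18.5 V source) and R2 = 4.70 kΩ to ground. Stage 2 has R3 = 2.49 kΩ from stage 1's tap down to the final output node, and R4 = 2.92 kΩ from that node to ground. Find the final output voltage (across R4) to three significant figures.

V_out ≈ 1.24 V

Stage 2 presents R3+R4 = 5.410 kΩ as a load on stage 1's tap.
Stage 1's lower leg becomes R2‖(R3+R4) = 2.515 kΩ, so V_mid = 18.5 × 2.515/20.22 = 2.302 V.
Stage 2 is itself unloaded: V_out = V_mid × R4/(R3+R4) = 2.302 × 2.92/5.410 = 1.24 V.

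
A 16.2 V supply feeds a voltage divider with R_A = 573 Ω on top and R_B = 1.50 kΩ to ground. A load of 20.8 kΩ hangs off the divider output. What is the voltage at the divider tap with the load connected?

V_out ≈ 11.5 V

The load sits in parallel with R_B: R_B‖R_L = (1500 × 20800) / (1500 + 20800) = 1399 Ω.
V_out = 16.2 × 1399 / (573 + 1399) = 16.2 × 1399/1972 = 11.5 V.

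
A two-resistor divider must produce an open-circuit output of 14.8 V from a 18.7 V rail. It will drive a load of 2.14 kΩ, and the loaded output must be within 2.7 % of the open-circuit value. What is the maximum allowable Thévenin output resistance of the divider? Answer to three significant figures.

Loading drop = R_th/(R_th + R_L) ≤ 0.0270, so R_th ≤ R_L · ε/(1−ε) = 2.14 kΩ × 0.0270/0.9730 = 59.4 Ω.

R_th ≤ 59.4 Ω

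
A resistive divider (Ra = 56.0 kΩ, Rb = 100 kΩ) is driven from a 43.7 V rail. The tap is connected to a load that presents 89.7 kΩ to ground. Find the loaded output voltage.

V_out ≈ 20.0 V

The load sits in parallel with Rb: Rb‖R_L = (100 × 89.7) / (100 + 89.7) = 47.29 kΩ.
V_out = 43.7 × 47.29 / (56.0 + 47.29) = 43.7 × 47.29/103.3 = 20.0 V.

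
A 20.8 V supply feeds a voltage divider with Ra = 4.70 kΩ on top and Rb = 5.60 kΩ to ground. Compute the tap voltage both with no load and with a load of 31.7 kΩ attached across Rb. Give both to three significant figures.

Open-circuit: V = 20.8 × 5.60/(4.70 + 5.60) = 11.3 V.
With the load, Rb becomes Rb‖R_L = 4.759 kΩ, so V = 20.8 × 4.759/9.459 = 10.5 V.

Unloaded: 11.3 V; loaded: 10.5 V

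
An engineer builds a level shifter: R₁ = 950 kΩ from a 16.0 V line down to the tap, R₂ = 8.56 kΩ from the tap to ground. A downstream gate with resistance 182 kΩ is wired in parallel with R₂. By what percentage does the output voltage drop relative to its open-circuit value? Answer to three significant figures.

The divider's output (Thévenin) resistance is R₁‖R₂ = 8.484 kΩ.
Fractional drop under load = R_th/(R_th + R_L) = 8.484 / (8.484 + 182) = 0.04454.
So the output falls by 4.45 %.

4.45 %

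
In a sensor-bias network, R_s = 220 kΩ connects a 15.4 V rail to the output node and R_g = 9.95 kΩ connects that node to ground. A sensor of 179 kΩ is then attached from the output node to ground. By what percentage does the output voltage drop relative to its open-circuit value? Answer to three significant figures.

The divider's output (Thévenin) resistance is R_s‖R_g = 9.519 kΩ.
Fractional drop under load = R_th/(R_th + R_L) = 9.519 / (9.519 + 179) = 0.05050.
So the output falls by 5.05 %.

5.05 %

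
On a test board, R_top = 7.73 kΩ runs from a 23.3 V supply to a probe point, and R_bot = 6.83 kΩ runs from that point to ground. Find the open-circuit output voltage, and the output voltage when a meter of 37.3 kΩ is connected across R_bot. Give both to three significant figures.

Open-circuit: V = 23.3 × 6.83/(7.73 + 6.83) = 10.9 V.
With the load, R_bot becomes R_bot‖R_L = 5.773 kΩ, so V = 23.3 × 5.773/13.50 = 9.96 V.

Unloaded: 10.9 V; loaded: 9.96 V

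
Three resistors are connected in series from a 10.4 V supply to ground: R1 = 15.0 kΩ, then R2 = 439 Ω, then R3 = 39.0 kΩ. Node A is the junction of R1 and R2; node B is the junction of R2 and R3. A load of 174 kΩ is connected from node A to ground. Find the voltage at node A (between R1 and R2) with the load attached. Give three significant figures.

Below node A the series string R2+R3 = 39440 Ω sits in parallel with the 174000 Ω load: 32150 Ω.
V_A = 10.4 × 32150/(15000 + 32150) = 7.09 V.

V ≈ 7.09 V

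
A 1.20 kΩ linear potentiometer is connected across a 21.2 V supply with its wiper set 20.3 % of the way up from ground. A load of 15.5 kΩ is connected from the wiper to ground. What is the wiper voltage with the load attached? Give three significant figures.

The wiper splits the pot into (1−α)R = 956.4 Ω above and αR = 243.6 Ω below.
Lower section ‖ load = 239.8 Ω.
V_wiper = 21.2 × 239.8/(956.4 + 239.8) = 4.25 V.

V ≈ 4.25 V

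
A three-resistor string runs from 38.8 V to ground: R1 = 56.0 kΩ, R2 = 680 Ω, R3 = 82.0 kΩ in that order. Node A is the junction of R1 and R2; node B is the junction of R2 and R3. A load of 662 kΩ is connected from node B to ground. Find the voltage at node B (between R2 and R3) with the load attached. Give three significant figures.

V ≈ 21.8 V

At node B, R3 is in parallel with the load: R3‖R_L = 72960 Ω.
Below node A the resistance is R2 + (R3‖R_L) = 73640 Ω, so V_A = 38.8 × 73640/129600 = 22.04 V.
Then V_B = V_A × (R3‖R_L)/(R2 + R3‖R_L) = 22.04 × 72960/73640 = 21.8 V.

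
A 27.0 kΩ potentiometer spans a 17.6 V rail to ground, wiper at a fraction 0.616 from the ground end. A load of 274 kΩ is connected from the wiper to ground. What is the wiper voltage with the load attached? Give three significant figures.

V ≈ 10.6 V

The wiper splits the pot into (1−α)R = 10.37 kΩ above and αR = 16.63 kΩ below.
Lower section ‖ load = 15.68 kΩ.
V_wiper = 17.6 × 15.68/(10.37 + 15.68) = 10.6 V.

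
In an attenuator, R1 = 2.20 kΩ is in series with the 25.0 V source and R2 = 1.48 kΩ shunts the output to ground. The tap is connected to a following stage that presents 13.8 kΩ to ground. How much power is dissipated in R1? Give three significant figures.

P ≈ 110 mW

Total resistance from the source is R1 + (R2‖R_L) = 3.537 kΩ, so I = 25.0/3.537 kΩ = 7.069 mA.
P = I²·R1 = (7.069 mA)² × 2.20 kΩ = 110 mW.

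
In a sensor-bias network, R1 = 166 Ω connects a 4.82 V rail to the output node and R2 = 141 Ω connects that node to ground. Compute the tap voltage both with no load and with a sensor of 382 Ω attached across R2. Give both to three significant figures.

Unloaded: 2.21 V; loaded: 1.85 V

Open-circuit: V = 4.82 × 141/(166 + 141) = 2.21 V.
With the load, R2 becomes R2‖R_L = 103.0 Ω, so V = 4.82 × 103.0/269.0 = 1.85 V.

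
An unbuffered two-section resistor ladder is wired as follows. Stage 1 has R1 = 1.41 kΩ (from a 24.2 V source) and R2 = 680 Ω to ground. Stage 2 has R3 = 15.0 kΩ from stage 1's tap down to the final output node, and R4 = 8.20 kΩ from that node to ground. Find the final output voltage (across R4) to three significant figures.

Stage 2 presents R3+R4 = 23200 Ω as a load on stage 1's tap.
Stage 1's lower leg becomes R2‖(R3+R4) = 660.6 Ω, so V_mid = 24.2 × 660.6/2071 = 7.721 V.
Stage 2 is itself unloaded: V_out = V_mid × R4/(R3+R4) = 7.721 × 8200/23200 = 2.73 V.

V_out ≈ 2.73 V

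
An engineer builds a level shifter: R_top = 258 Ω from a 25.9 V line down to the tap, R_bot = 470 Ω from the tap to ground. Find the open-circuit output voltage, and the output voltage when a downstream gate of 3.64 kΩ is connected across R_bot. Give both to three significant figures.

Unloaded: 16.7 V; loaded: 16.0 V

Open-circuit: V = 25.9 × 470/(258 + 470) = 16.7 V.
With the load, R_bot becomes R_bot‖R_L = 416.3 Ω, so V = 25.9 × 416.3/674.3 = 16.0 V.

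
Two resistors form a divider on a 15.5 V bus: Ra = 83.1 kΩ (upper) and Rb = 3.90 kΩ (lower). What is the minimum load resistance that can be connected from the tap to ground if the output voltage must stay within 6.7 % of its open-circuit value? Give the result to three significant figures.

R_L(min) ≈ 51.9 kΩ

Output resistance R_th = Ra‖Rb = (83.1 × 3.90)/87.00 = 3.725 kΩ.
The fractional drop is R_th/(R_th + R_L); requiring this ≤ 0.0670 gives R_L ≥ R_th(1/0.0670 − 1) = 3.725 × 13.93 = 51.9 kΩ.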